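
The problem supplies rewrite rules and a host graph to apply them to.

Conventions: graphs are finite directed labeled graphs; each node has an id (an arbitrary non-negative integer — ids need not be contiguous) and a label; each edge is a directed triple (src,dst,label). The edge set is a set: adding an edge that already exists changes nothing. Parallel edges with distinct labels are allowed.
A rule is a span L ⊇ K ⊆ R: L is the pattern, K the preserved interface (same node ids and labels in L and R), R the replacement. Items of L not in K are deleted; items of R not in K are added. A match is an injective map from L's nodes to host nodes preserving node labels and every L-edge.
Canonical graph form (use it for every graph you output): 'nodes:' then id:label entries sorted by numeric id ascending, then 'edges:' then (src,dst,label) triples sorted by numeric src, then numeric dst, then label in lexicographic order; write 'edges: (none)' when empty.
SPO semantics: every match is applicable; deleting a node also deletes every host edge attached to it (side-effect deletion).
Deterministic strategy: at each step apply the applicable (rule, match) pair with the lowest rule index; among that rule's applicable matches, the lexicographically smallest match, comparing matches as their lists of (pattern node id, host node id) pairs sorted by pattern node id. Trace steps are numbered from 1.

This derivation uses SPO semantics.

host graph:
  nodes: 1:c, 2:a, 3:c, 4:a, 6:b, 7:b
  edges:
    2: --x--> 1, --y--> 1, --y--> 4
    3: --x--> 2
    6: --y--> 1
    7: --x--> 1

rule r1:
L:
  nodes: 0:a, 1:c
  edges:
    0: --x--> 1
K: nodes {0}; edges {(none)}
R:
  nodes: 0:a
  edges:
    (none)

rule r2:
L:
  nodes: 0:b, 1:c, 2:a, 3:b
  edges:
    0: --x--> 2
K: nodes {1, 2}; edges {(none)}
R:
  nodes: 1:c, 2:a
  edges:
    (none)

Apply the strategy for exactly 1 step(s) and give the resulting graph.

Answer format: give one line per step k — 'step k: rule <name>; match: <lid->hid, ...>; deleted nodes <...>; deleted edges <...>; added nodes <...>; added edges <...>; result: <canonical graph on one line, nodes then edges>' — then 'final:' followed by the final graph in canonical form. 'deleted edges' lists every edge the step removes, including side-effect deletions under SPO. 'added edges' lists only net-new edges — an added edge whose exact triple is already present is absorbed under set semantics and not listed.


step 1: rule r1; match: 0->2, 1->1; deleted nodes 1; deleted edges (2,1,x); (2,1,y); (6,1,y); (7,1,x); added nodes (none); added edges (none); result: nodes: 2:a, 3:c, 4:a, 6:b, 7:b edges: (2,4,y); (3,2,x)
final:
nodes: 2:a, 3:c, 4:a, 6:b, 7:b
edges: (2,4,y); (3,2,x)


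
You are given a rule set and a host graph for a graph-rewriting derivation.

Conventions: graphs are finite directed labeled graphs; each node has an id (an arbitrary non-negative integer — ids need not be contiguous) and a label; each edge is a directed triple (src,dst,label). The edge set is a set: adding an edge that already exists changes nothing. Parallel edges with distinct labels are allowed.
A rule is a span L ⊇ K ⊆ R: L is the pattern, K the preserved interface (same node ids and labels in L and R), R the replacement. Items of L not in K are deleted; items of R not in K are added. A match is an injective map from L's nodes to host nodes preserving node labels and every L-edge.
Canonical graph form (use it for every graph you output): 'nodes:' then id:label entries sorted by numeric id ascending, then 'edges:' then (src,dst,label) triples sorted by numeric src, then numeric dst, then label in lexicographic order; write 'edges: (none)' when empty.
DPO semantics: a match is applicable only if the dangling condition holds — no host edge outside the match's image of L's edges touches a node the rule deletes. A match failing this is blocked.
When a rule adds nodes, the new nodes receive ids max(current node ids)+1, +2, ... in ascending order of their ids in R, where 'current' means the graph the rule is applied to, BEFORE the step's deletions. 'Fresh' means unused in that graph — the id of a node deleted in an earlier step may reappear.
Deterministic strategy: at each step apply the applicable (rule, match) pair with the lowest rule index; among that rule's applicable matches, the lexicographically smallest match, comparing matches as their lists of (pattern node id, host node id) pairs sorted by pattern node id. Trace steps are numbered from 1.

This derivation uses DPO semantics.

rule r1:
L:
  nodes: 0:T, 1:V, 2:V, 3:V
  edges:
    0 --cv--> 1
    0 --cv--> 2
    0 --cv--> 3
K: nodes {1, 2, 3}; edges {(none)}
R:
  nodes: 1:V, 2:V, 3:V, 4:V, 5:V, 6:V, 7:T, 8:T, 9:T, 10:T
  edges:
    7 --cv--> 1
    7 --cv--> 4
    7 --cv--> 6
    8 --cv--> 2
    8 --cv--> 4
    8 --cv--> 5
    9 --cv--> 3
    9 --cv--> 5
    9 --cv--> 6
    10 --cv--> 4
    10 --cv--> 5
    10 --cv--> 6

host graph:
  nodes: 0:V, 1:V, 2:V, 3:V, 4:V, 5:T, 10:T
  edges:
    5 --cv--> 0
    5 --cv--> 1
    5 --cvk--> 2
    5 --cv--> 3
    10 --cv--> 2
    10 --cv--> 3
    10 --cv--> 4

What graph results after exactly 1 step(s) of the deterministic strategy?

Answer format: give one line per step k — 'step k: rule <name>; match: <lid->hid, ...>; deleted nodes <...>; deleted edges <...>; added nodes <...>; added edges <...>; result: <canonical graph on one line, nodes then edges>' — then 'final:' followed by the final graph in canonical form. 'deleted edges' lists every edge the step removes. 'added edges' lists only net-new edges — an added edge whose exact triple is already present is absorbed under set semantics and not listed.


step 1: rule r1; match: 0->10, 1->2, 2->3, 3->4; deleted nodes 10; deleted edges (10,2,cv); (10,3,cv); (10,4,cv); added nodes 11, 12, 13, 14, 15, 16, 17; added edges (14,2,cv); (14,11,cv); (14,13,cv); (15,3,cv); (15,11,cv); (15,12,cv); (16,4,cv); (16,12,cv); (16,13,cv); (17,11,cv); (17,12,cv); (17,13,cv); result: nodes: 0:V, 1:V, 2:V, 3:V, 4:V, 5:T, 11:V, 12:V, 13:V, 14:T, 15:T, 16:T, 17:T edges: (5,0,cv); (5,1,cv); (5,2,cvk); (5,3,cv); (14,2,cv); (14,11,cv); (14,13,cv); (15,3,cv); (15,11,cv); (15,12,cv); (16,4,cv); (16,12,cv); (16,13,cv); (17,11,cv); (17,12,cv); (17,13,cv)
final:
nodes: 0:V, 1:V, 2:V, 3:V, 4:V, 5:T, 11:V, 12:V, 13:V, 14:T, 15:T, 16:T, 17:T
edges: (5,0,cv); (5,1,cv); (5,2,cvk); (5,3,cv); (14,2,cv); (14,11,cv); (14,13,cv); (15,3,cv); (15,11,cv); (15,12,cv); (16,4,cv); (16,12,cv); (16,13,cv); (17,11,cv); (17,12,cv); (17,13,cv)


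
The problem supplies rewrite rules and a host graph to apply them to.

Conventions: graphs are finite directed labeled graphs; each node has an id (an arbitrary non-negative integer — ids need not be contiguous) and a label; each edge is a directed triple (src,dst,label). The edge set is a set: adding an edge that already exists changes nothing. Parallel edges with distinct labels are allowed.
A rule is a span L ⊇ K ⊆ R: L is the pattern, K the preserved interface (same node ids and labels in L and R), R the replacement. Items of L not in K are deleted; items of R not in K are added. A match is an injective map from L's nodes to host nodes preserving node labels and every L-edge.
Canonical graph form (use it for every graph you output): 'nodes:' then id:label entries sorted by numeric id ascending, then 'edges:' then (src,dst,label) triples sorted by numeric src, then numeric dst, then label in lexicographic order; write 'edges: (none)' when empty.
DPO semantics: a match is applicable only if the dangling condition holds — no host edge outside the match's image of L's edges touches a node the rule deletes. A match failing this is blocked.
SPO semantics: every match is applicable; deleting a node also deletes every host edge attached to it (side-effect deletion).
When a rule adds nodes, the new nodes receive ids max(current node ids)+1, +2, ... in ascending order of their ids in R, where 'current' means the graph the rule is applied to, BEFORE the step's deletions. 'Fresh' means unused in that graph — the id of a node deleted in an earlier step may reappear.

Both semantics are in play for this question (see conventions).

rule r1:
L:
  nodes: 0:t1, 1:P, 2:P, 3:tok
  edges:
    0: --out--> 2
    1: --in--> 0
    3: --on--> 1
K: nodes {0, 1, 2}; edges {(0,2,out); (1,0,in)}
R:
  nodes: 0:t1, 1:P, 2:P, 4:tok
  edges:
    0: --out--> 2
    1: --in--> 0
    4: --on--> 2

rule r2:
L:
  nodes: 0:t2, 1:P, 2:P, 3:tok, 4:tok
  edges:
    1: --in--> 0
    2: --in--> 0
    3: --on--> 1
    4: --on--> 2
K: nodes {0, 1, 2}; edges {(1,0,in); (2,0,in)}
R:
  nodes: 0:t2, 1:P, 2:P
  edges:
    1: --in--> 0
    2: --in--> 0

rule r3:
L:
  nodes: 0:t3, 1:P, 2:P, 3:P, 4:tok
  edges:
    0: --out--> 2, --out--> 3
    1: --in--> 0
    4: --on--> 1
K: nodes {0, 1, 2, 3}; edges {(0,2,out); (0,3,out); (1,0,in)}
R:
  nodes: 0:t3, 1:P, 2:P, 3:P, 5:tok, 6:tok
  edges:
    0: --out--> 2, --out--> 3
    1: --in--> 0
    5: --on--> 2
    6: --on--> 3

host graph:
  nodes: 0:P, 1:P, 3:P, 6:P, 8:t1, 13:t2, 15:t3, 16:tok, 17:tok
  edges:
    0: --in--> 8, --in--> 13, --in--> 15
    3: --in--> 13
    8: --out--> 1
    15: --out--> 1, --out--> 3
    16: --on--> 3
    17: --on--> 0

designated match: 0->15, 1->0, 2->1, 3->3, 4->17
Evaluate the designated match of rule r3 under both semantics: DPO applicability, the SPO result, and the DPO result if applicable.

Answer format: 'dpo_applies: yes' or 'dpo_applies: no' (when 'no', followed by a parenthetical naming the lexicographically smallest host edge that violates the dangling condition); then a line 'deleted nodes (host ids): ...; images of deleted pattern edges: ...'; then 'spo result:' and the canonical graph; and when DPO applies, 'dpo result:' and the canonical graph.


dpo_applies: yes
deleted nodes (host ids): 17; images of deleted pattern edges: (17,0,on)
spo result:
nodes: 0:P, 1:P, 3:P, 6:P, 8:t1, 13:t2, 15:t3, 16:tok, 18:tok, 19:tok
edges: (0,8,in); (0,13,in); (0,15,in); (3,13,in); (8,1,out); (15,1,out); (15,3,out); (16,3,on); (18,1,on); (19,3,on)
dpo result:
nodes: 0:P, 1:P, 3:P, 6:P, 8:t1, 13:t2, 15:t3, 16:tok, 18:tok, 19:tok
edges: (0,8,in); (0,13,in); (0,15,in); (3,13,in); (8,1,out); (15,1,out); (15,3,out); (16,3,on); (18,1,on); (19,3,on)


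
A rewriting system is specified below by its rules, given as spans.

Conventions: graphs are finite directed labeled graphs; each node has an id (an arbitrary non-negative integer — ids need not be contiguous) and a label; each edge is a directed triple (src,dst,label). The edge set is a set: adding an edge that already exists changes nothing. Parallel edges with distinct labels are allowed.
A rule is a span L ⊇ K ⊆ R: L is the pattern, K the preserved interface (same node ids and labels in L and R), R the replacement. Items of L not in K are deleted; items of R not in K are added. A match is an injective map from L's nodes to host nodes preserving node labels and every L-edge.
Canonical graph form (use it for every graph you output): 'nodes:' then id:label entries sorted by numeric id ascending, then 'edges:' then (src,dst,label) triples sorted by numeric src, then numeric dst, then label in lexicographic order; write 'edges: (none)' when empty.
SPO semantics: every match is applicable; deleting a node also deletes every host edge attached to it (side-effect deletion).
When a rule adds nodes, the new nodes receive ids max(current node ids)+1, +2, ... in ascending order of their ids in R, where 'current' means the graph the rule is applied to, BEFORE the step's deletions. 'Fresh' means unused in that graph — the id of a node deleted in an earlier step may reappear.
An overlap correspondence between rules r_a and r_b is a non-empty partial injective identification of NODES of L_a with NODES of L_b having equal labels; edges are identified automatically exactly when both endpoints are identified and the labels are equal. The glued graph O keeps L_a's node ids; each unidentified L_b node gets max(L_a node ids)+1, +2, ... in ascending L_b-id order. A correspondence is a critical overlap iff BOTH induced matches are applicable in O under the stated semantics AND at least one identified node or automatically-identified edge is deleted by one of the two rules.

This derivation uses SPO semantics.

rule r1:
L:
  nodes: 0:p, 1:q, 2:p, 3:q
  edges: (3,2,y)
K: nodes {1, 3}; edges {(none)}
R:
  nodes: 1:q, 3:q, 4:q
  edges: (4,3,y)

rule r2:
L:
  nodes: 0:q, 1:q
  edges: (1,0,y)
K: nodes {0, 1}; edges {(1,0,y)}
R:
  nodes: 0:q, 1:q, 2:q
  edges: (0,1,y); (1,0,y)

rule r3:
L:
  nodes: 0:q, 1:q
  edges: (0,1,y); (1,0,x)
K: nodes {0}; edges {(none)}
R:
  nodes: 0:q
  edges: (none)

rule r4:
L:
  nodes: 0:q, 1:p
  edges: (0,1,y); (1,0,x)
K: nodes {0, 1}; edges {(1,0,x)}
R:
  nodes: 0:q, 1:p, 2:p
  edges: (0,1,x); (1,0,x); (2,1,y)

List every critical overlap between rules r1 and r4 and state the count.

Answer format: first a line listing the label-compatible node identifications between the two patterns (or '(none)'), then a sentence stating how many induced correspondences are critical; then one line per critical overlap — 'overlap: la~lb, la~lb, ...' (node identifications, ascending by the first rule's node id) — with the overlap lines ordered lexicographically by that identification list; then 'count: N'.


label-compatible node identifications between L(r1) and L(r4): 0~1, 1~0, 2~1, 3~0
6 of the induced correspondences are critical overlaps of r1 and r4.
overlap: 0~1
overlap: 0~1, 1~0
overlap: 0~1, 3~0
overlap: 1~0, 2~1
overlap: 2~1
overlap: 2~1, 3~0
count: 6


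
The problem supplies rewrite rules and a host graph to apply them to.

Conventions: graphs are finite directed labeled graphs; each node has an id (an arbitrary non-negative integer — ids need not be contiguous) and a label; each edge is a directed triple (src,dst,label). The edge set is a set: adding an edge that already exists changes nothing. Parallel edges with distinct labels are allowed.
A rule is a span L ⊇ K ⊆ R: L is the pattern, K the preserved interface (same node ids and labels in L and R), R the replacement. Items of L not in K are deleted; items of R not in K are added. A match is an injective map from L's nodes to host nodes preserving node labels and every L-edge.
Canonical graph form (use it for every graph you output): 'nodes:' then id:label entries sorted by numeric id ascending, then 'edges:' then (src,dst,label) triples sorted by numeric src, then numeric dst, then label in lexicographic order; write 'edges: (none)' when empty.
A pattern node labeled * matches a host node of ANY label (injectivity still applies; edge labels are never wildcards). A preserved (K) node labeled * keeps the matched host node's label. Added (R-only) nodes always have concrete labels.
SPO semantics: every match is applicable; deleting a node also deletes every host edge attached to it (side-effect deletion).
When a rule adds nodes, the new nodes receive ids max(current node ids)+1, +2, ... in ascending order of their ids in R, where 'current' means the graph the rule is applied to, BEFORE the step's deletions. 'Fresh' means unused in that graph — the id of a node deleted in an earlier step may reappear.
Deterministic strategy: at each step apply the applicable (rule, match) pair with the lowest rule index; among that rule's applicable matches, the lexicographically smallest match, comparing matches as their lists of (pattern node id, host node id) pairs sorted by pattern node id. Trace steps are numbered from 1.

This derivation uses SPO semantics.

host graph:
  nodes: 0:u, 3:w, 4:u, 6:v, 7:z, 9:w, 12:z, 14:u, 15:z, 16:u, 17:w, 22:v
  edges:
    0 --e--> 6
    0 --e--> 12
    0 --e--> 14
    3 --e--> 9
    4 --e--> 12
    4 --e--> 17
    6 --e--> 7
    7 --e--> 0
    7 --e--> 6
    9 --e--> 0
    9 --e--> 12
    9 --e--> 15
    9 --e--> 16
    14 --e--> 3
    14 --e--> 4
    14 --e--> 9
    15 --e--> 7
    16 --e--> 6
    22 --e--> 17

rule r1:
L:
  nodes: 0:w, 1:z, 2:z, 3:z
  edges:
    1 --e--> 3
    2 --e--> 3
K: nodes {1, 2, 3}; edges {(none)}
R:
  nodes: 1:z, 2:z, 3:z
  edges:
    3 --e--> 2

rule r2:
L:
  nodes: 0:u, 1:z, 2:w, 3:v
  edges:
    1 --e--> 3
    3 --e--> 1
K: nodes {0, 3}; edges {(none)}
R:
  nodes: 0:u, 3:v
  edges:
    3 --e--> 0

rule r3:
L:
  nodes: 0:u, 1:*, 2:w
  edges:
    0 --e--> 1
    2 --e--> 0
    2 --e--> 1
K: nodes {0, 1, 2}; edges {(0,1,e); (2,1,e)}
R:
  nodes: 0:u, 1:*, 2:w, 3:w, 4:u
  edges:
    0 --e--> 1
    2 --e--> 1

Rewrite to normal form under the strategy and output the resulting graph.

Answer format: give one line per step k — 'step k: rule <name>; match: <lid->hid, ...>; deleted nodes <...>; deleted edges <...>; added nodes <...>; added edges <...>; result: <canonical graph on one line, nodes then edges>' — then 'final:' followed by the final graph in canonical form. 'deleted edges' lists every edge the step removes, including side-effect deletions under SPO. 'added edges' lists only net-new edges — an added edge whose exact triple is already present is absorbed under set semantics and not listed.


step 1: rule r2; match: 0->0, 1->7, 2->3, 3->6; deleted nodes 3, 7; deleted edges (3,9,e); (6,7,e); (7,0,e); (7,6,e); (14,3,e); (15,7,e); added nodes (none); added edges (6,0,e); result: nodes: 0:u, 4:u, 6:v, 9:w, 12:z, 14:u, 15:z, 16:u, 17:w, 22:v edges: (0,6,e); (0,12,e); (0,14,e); (4,12,e); (4,17,e); (6,0,e); (9,0,e); (9,12,e); (9,15,e); (9,16,e); (14,4,e); (14,9,e); (16,6,e); (22,17,e)
step 2: rule r3; match: 0->0, 1->12, 2->9; deleted nodes (none); deleted edges (9,0,e); added nodes 23, 24; added edges (none); result: nodes: 0:u, 4:u, 6:v, 9:w, 12:z, 14:u, 15:z, 16:u, 17:w, 22:v, 23:w, 24:u edges: (0,6,e); (0,12,e); (0,14,e); (4,12,e); (4,17,e); (6,0,e); (9,12,e); (9,15,e); (9,16,e); (14,4,e); (14,9,e); (16,6,e); (22,17,e)
final:
nodes: 0:u, 4:u, 6:v, 9:w, 12:z, 14:u, 15:z, 16:u, 17:w, 22:v, 23:w, 24:u
edges: (0,6,e); (0,12,e); (0,14,e); (4,12,e); (4,17,e); (6,0,e); (9,12,e); (9,15,e); (9,16,e); (14,4,e); (14,9,e); (16,6,e); (22,17,e)


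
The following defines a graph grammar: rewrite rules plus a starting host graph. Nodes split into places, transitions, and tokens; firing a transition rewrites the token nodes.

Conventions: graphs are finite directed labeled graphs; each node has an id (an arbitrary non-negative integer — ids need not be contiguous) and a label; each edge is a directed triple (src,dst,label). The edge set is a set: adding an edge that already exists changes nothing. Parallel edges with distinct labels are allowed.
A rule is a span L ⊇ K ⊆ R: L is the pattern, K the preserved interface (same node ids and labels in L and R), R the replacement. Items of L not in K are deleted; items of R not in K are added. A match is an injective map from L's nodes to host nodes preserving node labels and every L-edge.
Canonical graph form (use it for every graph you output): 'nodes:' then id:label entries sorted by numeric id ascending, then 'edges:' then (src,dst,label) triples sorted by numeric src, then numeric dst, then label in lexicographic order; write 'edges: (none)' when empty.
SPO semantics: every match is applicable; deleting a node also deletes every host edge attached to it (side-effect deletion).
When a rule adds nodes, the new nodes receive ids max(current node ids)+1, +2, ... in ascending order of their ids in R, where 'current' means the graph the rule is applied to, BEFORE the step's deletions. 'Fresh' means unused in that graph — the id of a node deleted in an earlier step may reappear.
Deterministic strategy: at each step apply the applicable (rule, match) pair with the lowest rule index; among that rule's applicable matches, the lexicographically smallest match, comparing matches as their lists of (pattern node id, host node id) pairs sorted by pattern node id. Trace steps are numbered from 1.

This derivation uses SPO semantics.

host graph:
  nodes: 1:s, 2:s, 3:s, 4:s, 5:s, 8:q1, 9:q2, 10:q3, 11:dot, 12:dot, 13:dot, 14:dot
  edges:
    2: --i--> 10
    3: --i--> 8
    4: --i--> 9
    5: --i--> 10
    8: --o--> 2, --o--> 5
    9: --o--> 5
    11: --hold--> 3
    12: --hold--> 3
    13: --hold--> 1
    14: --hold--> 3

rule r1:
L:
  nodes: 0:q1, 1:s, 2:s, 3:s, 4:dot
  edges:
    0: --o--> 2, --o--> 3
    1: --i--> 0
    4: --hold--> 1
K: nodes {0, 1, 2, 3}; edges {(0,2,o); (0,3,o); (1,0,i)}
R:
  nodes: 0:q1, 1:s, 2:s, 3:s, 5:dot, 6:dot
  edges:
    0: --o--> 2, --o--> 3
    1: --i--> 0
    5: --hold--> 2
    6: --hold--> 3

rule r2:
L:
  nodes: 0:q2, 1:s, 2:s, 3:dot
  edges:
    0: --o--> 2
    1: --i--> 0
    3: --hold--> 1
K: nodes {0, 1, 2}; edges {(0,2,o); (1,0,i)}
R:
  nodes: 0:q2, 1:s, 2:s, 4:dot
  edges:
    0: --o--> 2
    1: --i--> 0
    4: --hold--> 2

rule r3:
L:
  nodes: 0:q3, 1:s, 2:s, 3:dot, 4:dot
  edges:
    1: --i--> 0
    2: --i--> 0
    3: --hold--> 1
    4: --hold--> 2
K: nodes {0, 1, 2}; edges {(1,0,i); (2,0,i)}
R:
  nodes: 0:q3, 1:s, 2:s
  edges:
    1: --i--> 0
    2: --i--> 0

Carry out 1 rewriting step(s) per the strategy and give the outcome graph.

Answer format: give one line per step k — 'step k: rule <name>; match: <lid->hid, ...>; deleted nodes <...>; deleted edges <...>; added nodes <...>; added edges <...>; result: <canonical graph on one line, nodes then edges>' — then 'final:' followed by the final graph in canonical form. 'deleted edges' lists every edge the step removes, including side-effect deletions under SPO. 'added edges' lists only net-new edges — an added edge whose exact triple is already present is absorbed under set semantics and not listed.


step 1: rule r1; match: 0->8, 1->3, 2->2, 3->5, 4->11; deleted nodes 11; deleted edges (11,3,hold); added nodes 15, 16; added edges (15,2,hold); (16,5,hold); result: nodes: 1:s, 2:s, 3:s, 4:s, 5:s, 8:q1, 9:q2, 10:q3, 12:dot, 13:dot, 14:dot, 15:dot, 16:dot edges: (2,10,i); (3,8,i); (4,9,i); (5,10,i); (8,2,o); (8,5,o); (9,5,o); (12,3,hold); (13,1,hold); (14,3,hold); (15,2,hold); (16,5,hold)
final:
nodes: 1:s, 2:s, 3:s, 4:s, 5:s, 8:q1, 9:q2, 10:q3, 12:dot, 13:dot, 14:dot, 15:dot, 16:dot
edges: (2,10,i); (3,8,i); (4,9,i); (5,10,i); (8,2,o); (8,5,o); (9,5,o); (12,3,hold); (13,1,hold); (14,3,hold); (15,2,hold); (16,5,hold)


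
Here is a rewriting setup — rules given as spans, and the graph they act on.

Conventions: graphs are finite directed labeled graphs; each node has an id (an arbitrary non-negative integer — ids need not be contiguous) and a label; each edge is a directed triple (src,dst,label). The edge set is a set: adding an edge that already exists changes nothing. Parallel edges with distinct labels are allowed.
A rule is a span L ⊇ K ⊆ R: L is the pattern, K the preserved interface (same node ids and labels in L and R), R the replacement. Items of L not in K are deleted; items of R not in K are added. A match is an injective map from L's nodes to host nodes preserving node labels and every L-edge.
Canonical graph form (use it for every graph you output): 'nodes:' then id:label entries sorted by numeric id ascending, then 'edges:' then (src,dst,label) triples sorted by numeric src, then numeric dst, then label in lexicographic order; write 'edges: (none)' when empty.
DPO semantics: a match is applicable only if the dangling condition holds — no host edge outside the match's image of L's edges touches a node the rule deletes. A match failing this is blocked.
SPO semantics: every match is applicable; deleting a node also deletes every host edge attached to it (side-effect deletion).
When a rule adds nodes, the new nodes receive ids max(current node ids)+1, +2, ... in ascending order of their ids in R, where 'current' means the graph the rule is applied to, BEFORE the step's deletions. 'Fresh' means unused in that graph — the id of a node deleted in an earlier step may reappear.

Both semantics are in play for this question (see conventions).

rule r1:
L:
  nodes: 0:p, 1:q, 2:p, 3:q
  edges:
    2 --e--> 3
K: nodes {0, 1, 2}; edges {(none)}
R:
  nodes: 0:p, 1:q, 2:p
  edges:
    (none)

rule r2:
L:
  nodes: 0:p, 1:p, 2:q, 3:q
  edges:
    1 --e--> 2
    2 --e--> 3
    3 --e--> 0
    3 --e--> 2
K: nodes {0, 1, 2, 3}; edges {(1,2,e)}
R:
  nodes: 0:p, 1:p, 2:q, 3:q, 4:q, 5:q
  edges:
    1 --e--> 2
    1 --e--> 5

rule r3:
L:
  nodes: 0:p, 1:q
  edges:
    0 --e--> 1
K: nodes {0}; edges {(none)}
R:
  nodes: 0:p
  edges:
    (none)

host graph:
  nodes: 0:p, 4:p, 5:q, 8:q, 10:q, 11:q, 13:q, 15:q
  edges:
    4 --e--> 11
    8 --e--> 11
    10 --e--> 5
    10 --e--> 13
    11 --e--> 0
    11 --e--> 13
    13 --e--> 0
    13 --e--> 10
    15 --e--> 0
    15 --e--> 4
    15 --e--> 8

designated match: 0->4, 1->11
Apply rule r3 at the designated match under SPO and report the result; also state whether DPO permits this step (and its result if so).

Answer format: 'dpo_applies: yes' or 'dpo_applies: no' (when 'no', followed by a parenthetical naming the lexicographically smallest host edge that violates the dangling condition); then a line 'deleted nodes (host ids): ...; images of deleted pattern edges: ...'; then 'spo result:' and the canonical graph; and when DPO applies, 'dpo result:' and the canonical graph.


dpo_applies: no
(the rule deletes node 11, which keeps host edge (8,11,e) outside the match image — the dangling condition fails, DPO blocks; SPO proceeds and side-deletes such edges)
deleted nodes (host ids): 11; images of deleted pattern edges: (4,11,e)
spo result:
nodes: 0:p, 4:p, 5:q, 8:q, 10:q, 13:q, 15:q
edges: (10,5,e); (10,13,e); (13,0,e); (13,10,e); (15,0,e); (15,4,e); (15,8,e)


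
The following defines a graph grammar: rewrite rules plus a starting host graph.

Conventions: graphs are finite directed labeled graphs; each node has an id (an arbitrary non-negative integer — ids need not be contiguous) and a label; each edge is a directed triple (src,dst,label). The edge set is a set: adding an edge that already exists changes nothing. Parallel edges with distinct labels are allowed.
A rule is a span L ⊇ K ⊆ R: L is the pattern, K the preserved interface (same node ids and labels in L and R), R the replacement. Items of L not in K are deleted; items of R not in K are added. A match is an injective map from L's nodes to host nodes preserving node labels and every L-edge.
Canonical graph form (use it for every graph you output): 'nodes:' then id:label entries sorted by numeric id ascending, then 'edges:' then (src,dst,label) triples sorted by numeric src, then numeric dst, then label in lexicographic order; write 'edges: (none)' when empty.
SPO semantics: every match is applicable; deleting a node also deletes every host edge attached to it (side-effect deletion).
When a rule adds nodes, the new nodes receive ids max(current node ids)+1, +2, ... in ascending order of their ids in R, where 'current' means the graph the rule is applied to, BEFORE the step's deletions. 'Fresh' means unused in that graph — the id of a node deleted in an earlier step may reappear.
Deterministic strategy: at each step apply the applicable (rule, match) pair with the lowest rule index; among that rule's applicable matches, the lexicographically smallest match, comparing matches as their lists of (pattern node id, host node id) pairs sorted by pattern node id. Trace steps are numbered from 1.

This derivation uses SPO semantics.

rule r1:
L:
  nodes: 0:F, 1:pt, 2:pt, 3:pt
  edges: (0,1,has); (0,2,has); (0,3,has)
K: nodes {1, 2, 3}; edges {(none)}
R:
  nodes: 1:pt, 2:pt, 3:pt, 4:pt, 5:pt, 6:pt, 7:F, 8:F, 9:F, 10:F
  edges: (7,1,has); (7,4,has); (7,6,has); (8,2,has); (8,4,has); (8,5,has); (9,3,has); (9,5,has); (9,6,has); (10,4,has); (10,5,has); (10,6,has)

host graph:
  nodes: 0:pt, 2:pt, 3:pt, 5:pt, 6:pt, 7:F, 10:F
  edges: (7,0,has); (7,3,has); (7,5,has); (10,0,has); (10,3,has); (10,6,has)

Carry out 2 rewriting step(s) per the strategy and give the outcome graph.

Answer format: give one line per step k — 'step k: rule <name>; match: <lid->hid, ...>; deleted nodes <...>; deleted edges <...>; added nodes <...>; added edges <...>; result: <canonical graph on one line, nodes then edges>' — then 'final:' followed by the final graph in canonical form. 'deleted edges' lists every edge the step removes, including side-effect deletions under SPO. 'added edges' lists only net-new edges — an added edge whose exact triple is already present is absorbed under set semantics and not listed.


step 1: rule r1; match: 0->7, 1->0, 2->3, 3->5; deleted nodes 7; deleted edges (7,0,has); (7,3,has); (7,5,has); added nodes 11, 12, 13, 14, 15, 16, 17; added edges (14,0,has); (14,11,has); (14,13,has); (15,3,has); (15,11,has); (15,12,has); (16,5,has); (16,12,has); (16,13,has); (17,11,has); (17,12,has); (17,13,has); result: nodes: 0:pt, 2:pt, 3:pt, 5:pt, 6:pt, 10:F, 11:pt, 12:pt, 13:pt, 14:F, 15:F, 16:F, 17:F edges: (10,0,has); (10,3,has); (10,6,has); (14,0,has); (14,11,has); (14,13,has); (15,3,has); (15,11,has); (15,12,has); (16,5,has); (16,12,has); (16,13,has); (17,11,has); (17,12,has); (17,13,has)
step 2: rule r1; match: 0->10, 1->0, 2->3, 3->6; deleted nodes 10; deleted edges (10,0,has); (10,3,has); (10,6,has); added nodes 18, 19, 20, 21, 22, 23, 24; added edges (21,0,has); (21,18,has); (21,20,has); (22,3,has); (22,18,has); (22,19,has); (23,6,has); (23,19,has); (23,20,has); (24,18,has); (24,19,has); (24,20,has); result: nodes: 0:pt, 2:pt, 3:pt, 5:pt, 6:pt, 11:pt, 12:pt, 13:pt, 14:F, 15:F, 16:F, 17:F, 18:pt, 19:pt, 20:pt, 21:F, 22:F, 23:F, 24:F edges: (14,0,has); (14,11,has); (14,13,has); (15,3,has); (15,11,has); (15,12,has); (16,5,has); (16,12,has); (16,13,has); (17,11,has); (17,12,has); (17,13,has); (21,0,has); (21,18,has); (21,20,has); (22,3,has); (22,18,has); (22,19,has); (23,6,has); (23,19,has); (23,20,has); (24,18,has); (24,19,has); (24,20,has)
final:
nodes: 0:pt, 2:pt, 3:pt, 5:pt, 6:pt, 11:pt, 12:pt, 13:pt, 14:F, 15:F, 16:F, 17:F, 18:pt, 19:pt, 20:pt, 21:F, 22:F, 23:F, 24:F
edges: (14,0,has); (14,11,has); (14,13,has); (15,3,has); (15,11,has); (15,12,has); (16,5,has); (16,12,has); (16,13,has); (17,11,has); (17,12,has); (17,13,has); (21,0,has); (21,18,has); (21,20,has); (22,3,has); (22,18,has); (22,19,has); (23,6,has); (23,19,has); (23,20,has); (24,18,has); (24,19,has); (24,20,has)


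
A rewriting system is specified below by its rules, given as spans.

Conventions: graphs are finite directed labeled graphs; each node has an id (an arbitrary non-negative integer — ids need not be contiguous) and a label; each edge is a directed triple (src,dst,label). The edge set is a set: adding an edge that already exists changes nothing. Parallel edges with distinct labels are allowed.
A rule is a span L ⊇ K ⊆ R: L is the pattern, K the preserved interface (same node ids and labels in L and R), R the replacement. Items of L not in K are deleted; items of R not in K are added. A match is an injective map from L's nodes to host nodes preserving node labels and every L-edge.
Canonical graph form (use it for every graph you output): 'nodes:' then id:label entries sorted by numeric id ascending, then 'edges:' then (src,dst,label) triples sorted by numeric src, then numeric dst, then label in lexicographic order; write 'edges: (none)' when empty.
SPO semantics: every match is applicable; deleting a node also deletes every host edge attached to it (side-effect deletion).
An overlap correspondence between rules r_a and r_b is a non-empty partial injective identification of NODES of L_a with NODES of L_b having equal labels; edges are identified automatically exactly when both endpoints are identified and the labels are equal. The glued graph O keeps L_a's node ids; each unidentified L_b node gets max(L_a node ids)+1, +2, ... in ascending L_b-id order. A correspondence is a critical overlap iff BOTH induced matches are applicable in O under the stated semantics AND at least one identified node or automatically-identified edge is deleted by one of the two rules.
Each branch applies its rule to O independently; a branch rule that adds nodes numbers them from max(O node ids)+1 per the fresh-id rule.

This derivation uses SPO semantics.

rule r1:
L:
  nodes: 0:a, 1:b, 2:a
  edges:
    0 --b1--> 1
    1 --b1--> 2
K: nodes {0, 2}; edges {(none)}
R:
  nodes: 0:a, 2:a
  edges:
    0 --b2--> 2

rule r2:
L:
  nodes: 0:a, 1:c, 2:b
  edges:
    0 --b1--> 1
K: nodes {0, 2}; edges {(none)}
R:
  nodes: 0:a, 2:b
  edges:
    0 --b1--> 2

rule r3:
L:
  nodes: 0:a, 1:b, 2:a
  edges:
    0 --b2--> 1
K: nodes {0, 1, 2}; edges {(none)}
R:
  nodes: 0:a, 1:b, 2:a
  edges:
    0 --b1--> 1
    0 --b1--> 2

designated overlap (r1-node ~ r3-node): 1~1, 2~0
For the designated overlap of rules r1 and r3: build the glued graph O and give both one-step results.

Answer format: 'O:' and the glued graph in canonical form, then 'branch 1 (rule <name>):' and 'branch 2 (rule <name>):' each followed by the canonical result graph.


O:
nodes: 0:a, 1:b, 2:a, 3:a
edges: (0,1,b1); (1,2,b1); (2,1,b2)
branch 1 (rule r1):
nodes: 0:a, 2:a, 3:a
edges: (0,2,b2)
branch 2 (rule r3):
nodes: 0:a, 1:b, 2:a, 3:a
edges: (0,1,b1); (1,2,b1); (2,1,b1); (2,3,b1)


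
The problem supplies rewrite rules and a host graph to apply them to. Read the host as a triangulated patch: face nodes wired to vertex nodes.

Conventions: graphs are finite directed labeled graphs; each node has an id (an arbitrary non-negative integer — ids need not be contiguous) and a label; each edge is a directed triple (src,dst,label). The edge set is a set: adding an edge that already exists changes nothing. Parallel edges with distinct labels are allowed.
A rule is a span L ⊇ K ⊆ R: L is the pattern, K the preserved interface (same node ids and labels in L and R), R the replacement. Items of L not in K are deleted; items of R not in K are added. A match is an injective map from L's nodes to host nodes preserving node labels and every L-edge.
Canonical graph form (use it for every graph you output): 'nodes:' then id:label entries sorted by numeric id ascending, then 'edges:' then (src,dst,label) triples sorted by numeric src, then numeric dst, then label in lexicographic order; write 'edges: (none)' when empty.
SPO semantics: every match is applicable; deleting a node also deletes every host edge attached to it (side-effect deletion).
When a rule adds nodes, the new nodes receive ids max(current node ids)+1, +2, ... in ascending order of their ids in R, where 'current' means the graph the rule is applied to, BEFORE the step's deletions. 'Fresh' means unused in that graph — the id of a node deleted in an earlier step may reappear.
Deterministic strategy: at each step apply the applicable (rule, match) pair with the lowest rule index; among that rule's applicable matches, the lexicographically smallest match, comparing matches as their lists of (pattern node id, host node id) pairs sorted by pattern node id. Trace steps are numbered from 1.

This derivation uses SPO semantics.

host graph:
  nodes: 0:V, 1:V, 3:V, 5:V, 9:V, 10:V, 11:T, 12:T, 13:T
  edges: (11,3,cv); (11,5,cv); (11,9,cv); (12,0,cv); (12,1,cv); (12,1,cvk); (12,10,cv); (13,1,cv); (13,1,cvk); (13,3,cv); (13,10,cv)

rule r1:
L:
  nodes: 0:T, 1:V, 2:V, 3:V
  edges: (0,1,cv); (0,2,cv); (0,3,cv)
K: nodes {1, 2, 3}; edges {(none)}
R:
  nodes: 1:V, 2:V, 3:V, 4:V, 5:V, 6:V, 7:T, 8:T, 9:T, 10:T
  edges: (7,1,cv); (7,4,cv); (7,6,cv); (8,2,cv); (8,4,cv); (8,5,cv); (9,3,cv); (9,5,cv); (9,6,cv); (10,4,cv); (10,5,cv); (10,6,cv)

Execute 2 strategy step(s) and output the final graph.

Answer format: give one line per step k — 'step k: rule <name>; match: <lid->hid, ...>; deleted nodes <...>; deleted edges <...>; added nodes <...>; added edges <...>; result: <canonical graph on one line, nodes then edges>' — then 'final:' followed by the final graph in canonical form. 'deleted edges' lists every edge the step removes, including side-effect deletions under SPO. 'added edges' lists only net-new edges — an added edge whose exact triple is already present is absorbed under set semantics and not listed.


step 1: rule r1; match: 0->11, 1->3, 2->5, 3->9; deleted nodes 11; deleted edges (11,3,cv); (11,5,cv); (11,9,cv); added nodes 14, 15, 16, 17, 18, 19, 20; added edges (17,3,cv); (17,14,cv); (17,16,cv); (18,5,cv); (18,14,cv); (18,15,cv); (19,9,cv); (19,15,cv); (19,16,cv); (20,14,cv); (20,15,cv); (20,16,cv); result: nodes: 0:V, 1:V, 3:V, 5:V, 9:V, 10:V, 12:T, 13:T, 14:V, 15:V, 16:V, 17:T, 18:T, 19:T, 20:T edges: (12,0,cv); (12,1,cv); (12,1,cvk); (12,10,cv); (13,1,cv); (13,1,cvk); (13,3,cv); (13,10,cv); (17,3,cv); (17,14,cv); (17,16,cv); (18,5,cv); (18,14,cv); (18,15,cv); (19,9,cv); (19,15,cv); (19,16,cv); (20,14,cv); (20,15,cv); (20,16,cv)
step 2: rule r1; match: 0->12, 1->0, 2->1, 3->10; deleted nodes 12; deleted edges (12,0,cv); (12,1,cv); (12,1,cvk); (12,10,cv); added nodes 21, 22, 23, 24, 25, 26, 27; added edges (24,0,cv); (24,21,cv); (24,23,cv); (25,1,cv); (25,21,cv); (25,22,cv); (26,10,cv); (26,22,cv); (26,23,cv); (27,21,cv); (27,22,cv); (27,23,cv); result: nodes: 0:V, 1:V, 3:V, 5:V, 9:V, 10:V, 13:T, 14:V, 15:V, 16:V, 17:T, 18:T, 19:T, 20:T, 21:V, 22:V, 23:V, 24:T, 25:T, 26:T, 27:T edges: (13,1,cv); (13,1,cvk); (13,3,cv); (13,10,cv); (17,3,cv); (17,14,cv); (17,16,cv); (18,5,cv); (18,14,cv); (18,15,cv); (19,9,cv); (19,15,cv); (19,16,cv); (20,14,cv); (20,15,cv); (20,16,cv); (24,0,cv); (24,21,cv); (24,23,cv); (25,1,cv); (25,21,cv); (25,22,cv); (26,10,cv); (26,22,cv); (26,23,cv); (27,21,cv); (27,22,cv); (27,23,cv)
final:
nodes: 0:V, 1:V, 3:V, 5:V, 9:V, 10:V, 13:T, 14:V, 15:V, 16:V, 17:T, 18:T, 19:T, 20:T, 21:V, 22:V, 23:V, 24:T, 25:T, 26:T, 27:T
edges: (13,1,cv); (13,1,cvk); (13,3,cv); (13,10,cv); (17,3,cv); (17,14,cv); (17,16,cv); (18,5,cv); (18,14,cv); (18,15,cv); (19,9,cv); (19,15,cv); (19,16,cv); (20,14,cv); (20,15,cv); (20,16,cv); (24,0,cv); (24,21,cv); (24,23,cv); (25,1,cv); (25,21,cv); (25,22,cv); (26,10,cv); (26,22,cv); (26,23,cv); (27,21,cv); (27,22,cv); (27,23,cv)


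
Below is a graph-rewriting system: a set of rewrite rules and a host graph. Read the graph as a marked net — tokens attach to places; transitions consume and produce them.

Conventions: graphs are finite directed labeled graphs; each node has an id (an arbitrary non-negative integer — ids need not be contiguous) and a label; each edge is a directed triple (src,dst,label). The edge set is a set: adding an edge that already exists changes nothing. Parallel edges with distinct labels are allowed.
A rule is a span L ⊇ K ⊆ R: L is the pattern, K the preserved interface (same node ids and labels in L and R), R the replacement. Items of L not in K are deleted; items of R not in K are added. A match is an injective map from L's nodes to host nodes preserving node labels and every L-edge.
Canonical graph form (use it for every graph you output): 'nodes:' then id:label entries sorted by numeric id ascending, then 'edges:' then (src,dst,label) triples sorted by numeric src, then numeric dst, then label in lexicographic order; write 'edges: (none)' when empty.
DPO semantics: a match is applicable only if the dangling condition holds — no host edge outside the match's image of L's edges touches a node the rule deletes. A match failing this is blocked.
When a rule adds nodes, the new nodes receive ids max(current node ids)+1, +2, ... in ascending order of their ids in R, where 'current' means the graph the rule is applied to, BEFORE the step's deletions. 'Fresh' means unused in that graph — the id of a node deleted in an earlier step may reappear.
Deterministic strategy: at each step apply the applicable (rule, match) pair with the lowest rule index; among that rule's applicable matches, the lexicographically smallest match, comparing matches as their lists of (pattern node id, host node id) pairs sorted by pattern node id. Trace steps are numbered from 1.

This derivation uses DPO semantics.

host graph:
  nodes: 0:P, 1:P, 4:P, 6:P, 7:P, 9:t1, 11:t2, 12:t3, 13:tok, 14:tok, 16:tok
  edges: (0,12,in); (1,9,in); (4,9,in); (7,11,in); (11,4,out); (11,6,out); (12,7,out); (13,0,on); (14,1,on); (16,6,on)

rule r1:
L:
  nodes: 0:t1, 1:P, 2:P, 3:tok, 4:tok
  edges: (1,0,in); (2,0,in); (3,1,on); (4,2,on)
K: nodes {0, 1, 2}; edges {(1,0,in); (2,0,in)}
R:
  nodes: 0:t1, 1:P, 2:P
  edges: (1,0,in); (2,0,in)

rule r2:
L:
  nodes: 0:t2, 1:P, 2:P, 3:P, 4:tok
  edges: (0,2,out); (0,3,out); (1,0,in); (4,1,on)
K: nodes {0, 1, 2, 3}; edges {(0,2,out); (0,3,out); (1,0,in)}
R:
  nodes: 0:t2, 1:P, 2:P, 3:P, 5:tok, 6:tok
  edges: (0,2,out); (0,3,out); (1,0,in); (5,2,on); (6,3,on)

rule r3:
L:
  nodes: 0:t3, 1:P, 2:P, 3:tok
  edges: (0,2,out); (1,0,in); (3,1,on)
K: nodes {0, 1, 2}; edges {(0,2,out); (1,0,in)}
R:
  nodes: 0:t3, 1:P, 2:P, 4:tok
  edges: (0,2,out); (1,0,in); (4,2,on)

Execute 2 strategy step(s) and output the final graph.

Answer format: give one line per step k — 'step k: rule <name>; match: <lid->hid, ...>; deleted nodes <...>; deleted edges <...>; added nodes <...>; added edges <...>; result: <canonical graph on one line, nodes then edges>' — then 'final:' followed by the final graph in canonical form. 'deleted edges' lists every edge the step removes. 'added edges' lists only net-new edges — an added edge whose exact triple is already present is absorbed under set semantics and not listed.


step 1: rule r3; match: 0->12, 1->0, 2->7, 3->13; deleted nodes 13; deleted edges (13,0,on); added nodes 17; added edges (17,7,on); result: nodes: 0:P, 1:P, 4:P, 6:P, 7:P, 9:t1, 11:t2, 12:t3, 14:tok, 16:tok, 17:tok edges: (0,12,in); (1,9,in); (4,9,in); (7,11,in); (11,4,out); (11,6,out); (12,7,out); (14,1,on); (16,6,on); (17,7,on)
step 2: rule r2; match: 0->11, 1->7, 2->4, 3->6, 4->17; deleted nodes 17; deleted edges (17,7,on); added nodes 18, 19; added edges (18,4,on); (19,6,on); result: nodes: 0:P, 1:P, 4:P, 6:P, 7:P, 9:t1, 11:t2, 12:t3, 14:tok, 16:tok, 18:tok, 19:tok edges: (0,12,in); (1,9,in); (4,9,in); (7,11,in); (11,4,out); (11,6,out); (12,7,out); (14,1,on); (16,6,on); (18,4,on); (19,6,on)
final:
nodes: 0:P, 1:P, 4:P, 6:P, 7:P, 9:t1, 11:t2, 12:t3, 14:tok, 16:tok, 18:tok, 19:tok
edges: (0,12,in); (1,9,in); (4,9,in); (7,11,in); (11,4,out); (11,6,out); (12,7,out); (14,1,on); (16,6,on); (18,4,on); (19,6,on)
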